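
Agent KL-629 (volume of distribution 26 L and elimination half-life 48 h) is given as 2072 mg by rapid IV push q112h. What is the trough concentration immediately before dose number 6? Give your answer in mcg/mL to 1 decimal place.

19.7 mcg/mL

f = (1/2)^(τ/t½) = (1/2)^(112/48) ≈ 0.1984.
C₀ = D/Vd = 2072/26 ≈ 79.692 mcg/mL.
Before the 6th dose, 5 doses have been given. Superposition: Cmin = C₀·(f + f² + … + f^5).
≈ 79.692 × (0.1984 + 0.0394 + 0.0078 + 0.0015 + 0.0003) ≈ 79.692 × 0.2474 ≈ 19.716 mcg/mL.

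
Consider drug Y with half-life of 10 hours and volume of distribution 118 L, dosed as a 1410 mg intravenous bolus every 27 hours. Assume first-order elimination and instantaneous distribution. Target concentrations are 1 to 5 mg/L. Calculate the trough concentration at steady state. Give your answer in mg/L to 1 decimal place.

2.2 mg/L

Over one 27-h interval, 27/10 ≈ 2.7 half-lives elapse, leaving f ≈ 0.1539 of each dose.
Each bolus raises the concentration by D/Vd = 1410/118 ≈ 11.949 mg/L.
Steady-state trough Cmin,ss = C₀·f/(1−f) ≈ 11.949 × 0.1539/0.8461 ≈ 2.173 mg/L.
Trough 2.2 mg/L vs MEC 1 mg/L: adequate.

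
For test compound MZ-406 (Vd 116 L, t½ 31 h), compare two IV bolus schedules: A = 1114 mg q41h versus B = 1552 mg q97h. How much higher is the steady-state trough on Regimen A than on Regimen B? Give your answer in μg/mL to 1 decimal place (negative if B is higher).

Regimen A: f = (1/2)^(41/31) ≈ 0.3998; Cmin,ss = (1114/116)·f/(1−f) ≈ 6.397 μg/mL.
Regimen B: f = (1/2)^(97/31) ≈ 0.1143; Cmin,ss = (1552/116)·f/(1−f) ≈ 1.727 μg/mL.
Difference ≈ 6.397 − 1.727 ≈ 4.670 μg/mL.

4.7 μg/mL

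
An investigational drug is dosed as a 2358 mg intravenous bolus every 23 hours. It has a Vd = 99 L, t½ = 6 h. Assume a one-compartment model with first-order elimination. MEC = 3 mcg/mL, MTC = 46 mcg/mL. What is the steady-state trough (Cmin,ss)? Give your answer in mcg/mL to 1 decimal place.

Over one 23-h interval, 23/6 ≈ 3.8333 half-lives elapse, leaving f ≈ 0.0702 of each dose.
At steady state, accumulation factor R = 1/(1 − e^(−kτ)) ≈ 1.0755.
Each bolus raises the concentration by D/Vd = 2358/99 ≈ 23.818 mcg/mL.
Cmax,ss = C₀/(1 − f) ≈ 23.818/0.9298 ≈ 25.616 mcg/mL.
Steady-state trough Cmin,ss = Cmax,ss·f ≈ 25.616 × 0.0702 ≈ 1.798 mcg/mL.
Trough 1.8 mcg/mL vs MEC 3 mcg/mL: subtherapeutic.

1.8 mcg/mL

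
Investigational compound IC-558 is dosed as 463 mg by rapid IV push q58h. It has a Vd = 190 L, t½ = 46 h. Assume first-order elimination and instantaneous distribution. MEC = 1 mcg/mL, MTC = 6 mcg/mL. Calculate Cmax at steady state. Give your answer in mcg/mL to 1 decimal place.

Over one 58-h interval, 58/46 ≈ 1.2609 half-lives elapse, leaving f ≈ 0.4173 of each dose.
Accumulation ratio R = 1/(1 − f) ≈ 1/0.5827 ≈ 1.7161.
Single-dose peak C₀ = D/Vd = 463/190 ≈ 2.437 mcg/mL.
Cmax,ss = C₀/(1 − f) ≈ 2.437/0.5827 ≈ 4.182 mcg/mL.
Peak 4.2 mcg/mL vs MTC 6 mcg/mL: below toxic threshold.

4.2 mcg/mL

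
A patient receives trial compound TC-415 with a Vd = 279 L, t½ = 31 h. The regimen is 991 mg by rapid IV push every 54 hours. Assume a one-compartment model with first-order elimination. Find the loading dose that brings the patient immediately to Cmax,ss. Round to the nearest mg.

1414 mg

f = (1/2)^(54/31) ≈ 0.298968; accumulation ratio R = 1/(1−f) ≈ 1.42647.
Loading dose to hit Cmax,ss on first dose: D_load = D_maint·R ≈ 991 × 1.42647 ≈ 1413.63 mg.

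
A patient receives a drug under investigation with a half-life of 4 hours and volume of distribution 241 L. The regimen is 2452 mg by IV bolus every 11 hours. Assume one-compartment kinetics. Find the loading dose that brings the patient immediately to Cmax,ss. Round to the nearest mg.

f = (1/2)^(11/4) ≈ 0.148651; accumulation ratio R = 1/(1−f) ≈ 1.17461.
Loading dose to hit Cmax,ss on first dose: D_load = D_maint·R ≈ 2452 × 1.17461 ≈ 2880.14 mg.

2880 mg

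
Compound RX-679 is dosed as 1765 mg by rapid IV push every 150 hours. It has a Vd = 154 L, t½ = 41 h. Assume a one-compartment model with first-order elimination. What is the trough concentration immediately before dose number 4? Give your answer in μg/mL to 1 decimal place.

f = (1/2)^(τ/t½) = (1/2)^(150/41) ≈ 0.0792.
C₀ = D/Vd = 1765/154 ≈ 11.461 μg/mL.
Before the 4th dose, 3 doses have been given. Superposition: Cmin = C₀·(f + f² + … + f^3).
≈ 11.461 × (0.0792 + 0.0063 + 0.0005) ≈ 11.461 × 0.0860 ≈ 0.986 μg/mL.

1.0 μg/mL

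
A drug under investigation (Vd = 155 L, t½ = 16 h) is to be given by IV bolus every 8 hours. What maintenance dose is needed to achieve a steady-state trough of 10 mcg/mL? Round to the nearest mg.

642 mg

τ/t½ = 8/16 ≈ 0.5, so f = (1/2)^(8/16) ≈ 0.707107.
Cmin,ss = (D/Vd)·f/(1−f), so D = Cmin,ss·Vd·(1−f)/f.
D = 10 × 155 × (1−f)/f ≈ 10 × 155 × 0.41421 ≈ 642.03 mg.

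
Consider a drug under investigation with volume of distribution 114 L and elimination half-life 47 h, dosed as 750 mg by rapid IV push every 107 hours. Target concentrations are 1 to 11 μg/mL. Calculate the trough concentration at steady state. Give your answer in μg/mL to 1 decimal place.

1.7 μg/mL

k = ln2/t½ = ln2/47 ≈ 0.014748 h⁻¹; fraction remaining f = e^(−kτ) = e^(−0.014748×107) ≈ 0.2064.
Accumulation ratio R = 1/(1 − f) ≈ 1/0.7936 ≈ 1.2601.
Single-dose peak C₀ = D/Vd = 750/114 ≈ 6.579 μg/mL.
Steady-state peak Cmax,ss = C₀·R ≈ 6.579 × 1.2601 ≈ 8.290 μg/mL.
Steady-state trough Cmin,ss = Cmax,ss·f ≈ 8.290 × 0.2064 ≈ 1.711 μg/mL.
Trough 1.7 μg/mL vs MEC 1 μg/mL: adequate.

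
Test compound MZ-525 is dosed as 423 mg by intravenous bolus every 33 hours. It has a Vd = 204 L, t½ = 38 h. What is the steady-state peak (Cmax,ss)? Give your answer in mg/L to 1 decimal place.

Over one 33-h interval, 33/38 ≈ 0.86842 half-lives elapse, leaving f ≈ 0.5477 of each dose.
At steady state, accumulation factor R = 1/(1 − e^(−kτ)) ≈ 2.2109.
Each bolus raises the concentration by D/Vd = 423/204 ≈ 2.074 mg/L.
Steady-state peak Cmax,ss = C₀·R ≈ 2.074 × 2.2109 ≈ 4.585 mg/L.

4.6 mg/L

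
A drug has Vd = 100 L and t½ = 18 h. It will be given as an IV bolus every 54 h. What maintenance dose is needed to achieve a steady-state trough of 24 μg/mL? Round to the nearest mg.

τ/t½ = 54/18 ≈ 3, so f = (1/2)^(54/18) ≈ 0.125000.
Cmin,ss = (D/Vd)·f/(1−f), so D = Cmin,ss·Vd·(1−f)/f.
D = 24 × 100 × (1−f)/f ≈ 24 × 100 × 7.00000 ≈ 16800.00 mg.

16800 mg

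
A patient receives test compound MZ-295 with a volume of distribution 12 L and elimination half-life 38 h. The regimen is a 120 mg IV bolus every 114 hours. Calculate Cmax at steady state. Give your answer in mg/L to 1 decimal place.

τ = 114 h = 3 half-lives, so f = (1/2)^3 = 0.125.
Accumulation ratio R = 1/(1 − f) = 1/0.875 = 8/7.
Single-dose peak C₀ = D/Vd = 120/12 = 10 mg/L.
Steady-state peak Cmax,ss = C₀·R = 10 × 8/7 ≈ 11.429 mg/L.

11.4 mg/L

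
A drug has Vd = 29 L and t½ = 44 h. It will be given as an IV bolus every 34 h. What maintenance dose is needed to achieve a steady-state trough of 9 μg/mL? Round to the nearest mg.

185 mg

τ/t½ = 34/44 ≈ 0.77273, so f = (1/2)^(34/44) ≈ 0.585310.
Cmin,ss = (D/Vd)·f/(1−f), so D = Cmin,ss·Vd·(1−f)/f.
D = 9 × 29 × (1−f)/f ≈ 9 × 29 × 0.70850 ≈ 184.92 mg.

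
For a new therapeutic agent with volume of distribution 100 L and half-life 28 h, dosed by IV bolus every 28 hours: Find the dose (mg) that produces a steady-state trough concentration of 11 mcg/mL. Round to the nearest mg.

τ/t½ = 28/28 ≈ 1, so f = (1/2)^(28/28) ≈ 0.500000.
Cmin,ss = (D/Vd)·f/(1−f), so D = Cmin,ss·Vd·(1−f)/f.
D = 11 × 100 × (1−f)/f ≈ 11 × 100 × 1.00000 ≈ 1100.00 mg.

1100 mg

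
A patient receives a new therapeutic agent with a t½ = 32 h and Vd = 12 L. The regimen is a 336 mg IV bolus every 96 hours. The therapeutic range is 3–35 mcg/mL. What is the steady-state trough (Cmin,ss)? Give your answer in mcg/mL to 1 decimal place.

τ = 96 h = 3 half-lives, so f = (1/2)^3 = 0.125.
At steady state, R = 1/(1 − 0.125) = 8/7.
Single-dose peak C₀ = D/Vd = 336/12 = 28 mcg/mL.
Steady-state peak Cmax,ss = C₀·R = 28 × 8/7 ≈ 32.000 mcg/mL.
Steady-state trough Cmin,ss = Cmax,ss·f ≈ 32.000 × 0.125 ≈ 4.000 mcg/mL.
Trough 4.0 mcg/mL vs MEC 3 mcg/mL: adequate.

4.0 mcg/mL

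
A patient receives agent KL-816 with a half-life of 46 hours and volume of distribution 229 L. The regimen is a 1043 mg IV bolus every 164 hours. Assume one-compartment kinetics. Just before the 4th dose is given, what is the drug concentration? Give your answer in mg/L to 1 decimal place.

0.4 mg/L

f = (1/2)^(τ/t½) = (1/2)^(164/46) ≈ 0.0845.
C₀ = D/Vd = 1043/229 ≈ 4.555 mg/L.
Before the 4th dose, 3 doses have been given. Superposition: Cmin = C₀·(f + f² + … + f^3).
≈ 4.555 × (0.0845 + 0.0071 + 0.0006) ≈ 4.555 × 0.0922 ≈ 0.420 mg/L.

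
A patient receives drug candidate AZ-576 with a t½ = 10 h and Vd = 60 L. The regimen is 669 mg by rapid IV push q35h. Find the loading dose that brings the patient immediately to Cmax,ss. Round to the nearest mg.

734 mg

f = (1/2)^(35/10) ≈ 0.088388; accumulation ratio R = 1/(1−f) ≈ 1.09696.
Loading dose to hit Cmax,ss on first dose: D_load = D_maint·R ≈ 669 × 1.09696 ≈ 733.87 mg.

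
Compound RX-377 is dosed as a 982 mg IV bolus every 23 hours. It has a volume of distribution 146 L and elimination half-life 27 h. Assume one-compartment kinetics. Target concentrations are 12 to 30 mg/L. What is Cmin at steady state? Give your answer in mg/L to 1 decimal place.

8.4 mg/L

τ/t½ = 23/27 ≈ 0.85185, so fraction remaining f = (1/2)^(23/27) ≈ 0.5541.
Each bolus raises the concentration by D/Vd = 982/146 ≈ 6.726 mg/L.
Steady-state trough Cmin,ss = C₀·f/(1−f) ≈ 6.726 × 0.5541/0.4459 ≈ 8.358 mg/L.
Trough 8.4 mg/L vs MEC 12 mg/L: subtherapeutic.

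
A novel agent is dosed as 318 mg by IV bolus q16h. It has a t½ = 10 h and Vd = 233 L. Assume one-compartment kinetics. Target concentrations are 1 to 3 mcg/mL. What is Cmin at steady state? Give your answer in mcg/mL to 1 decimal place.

k = ln2/t½ = ln2/10 ≈ 0.069315 h⁻¹; fraction remaining f = e^(−kτ) = e^(−0.069315×16) ≈ 0.3299.
At steady state, accumulation factor R = 1/(1 − e^(−kτ)) ≈ 1.4923.
Each bolus raises the concentration by D/Vd = 318/233 ≈ 1.365 mcg/mL.
Steady-state peak Cmax,ss = C₀·R ≈ 1.365 × 1.4923 ≈ 2.037 mcg/mL.
One interval later, Cmin,ss = Cmax,ss·e^(−kτ) ≈ 2.037 × 0.3299 ≈ 0.672 mcg/mL.
Trough 0.7 mcg/mL vs MEC 1 mcg/mL: subtherapeutic.

0.7 mcg/mL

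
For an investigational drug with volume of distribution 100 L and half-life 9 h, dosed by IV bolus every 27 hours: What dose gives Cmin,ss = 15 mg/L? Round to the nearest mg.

10500 mg

τ/t½ = 27/9 ≈ 3, so f = (1/2)^(27/9) ≈ 0.125000.
Cmin,ss = (D/Vd)·f/(1−f), so D = Cmin,ss·Vd·(1−f)/f.
D = 15 × 100 × (1−f)/f ≈ 15 × 100 × 7.00000 ≈ 10500.00 mg.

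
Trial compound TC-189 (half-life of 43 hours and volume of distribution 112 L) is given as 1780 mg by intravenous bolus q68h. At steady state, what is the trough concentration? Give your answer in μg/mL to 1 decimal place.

τ/t½ = 68/43 ≈ 1.5814, so fraction remaining f = (1/2)^(68/43) ≈ 0.3342.
Each bolus raises the concentration by D/Vd = 1780/112 ≈ 15.893 μg/mL.
Steady-state trough Cmin,ss = C₀·f/(1−f) ≈ 15.893 × 0.3342/0.6658 ≈ 7.978 μg/mL.

8.0 μg/mL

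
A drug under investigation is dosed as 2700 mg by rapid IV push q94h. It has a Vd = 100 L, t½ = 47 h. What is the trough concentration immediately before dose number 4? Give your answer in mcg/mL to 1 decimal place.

f = (1/2)^(τ/t½) = (1/2)^(94/47) ≈ 0.2500.
C₀ = D/Vd = 2700/100 ≈ 27.000 mcg/mL.
Before the 4th dose, 3 doses have been given. Superposition: Cmin = C₀·(f + f² + … + f^3).
≈ 27.000 × (0.2500 + 0.0625 + 0.0156) ≈ 27.000 × 0.3281 ≈ 8.859 mcg/mL.

8.9 mcg/mL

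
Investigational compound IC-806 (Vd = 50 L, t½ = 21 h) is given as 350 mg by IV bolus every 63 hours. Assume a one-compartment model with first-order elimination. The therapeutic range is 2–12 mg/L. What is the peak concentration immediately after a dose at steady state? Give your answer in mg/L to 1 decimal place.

τ = 63 h = 3 half-lives, so f = (1/2)^3 = 0.125.
At steady state, R = 1/(1 − 0.125) = 8/7.
Single-dose peak C₀ = D/Vd = 350/50 = 7 mg/L.
Steady-state peak Cmax,ss = C₀·R = 7 × 8/7 ≈ 8.000 mg/L.
Peak 8.0 mg/L vs MTC 12 mg/L: below toxic threshold.

8.0 mg/L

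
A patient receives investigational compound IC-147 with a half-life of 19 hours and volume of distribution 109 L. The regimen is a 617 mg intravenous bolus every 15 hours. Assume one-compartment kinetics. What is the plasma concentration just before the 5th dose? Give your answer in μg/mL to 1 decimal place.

f = (1/2)^(τ/t½) = (1/2)^(15/19) ≈ 0.5786.
C₀ = D/Vd = 617/109 ≈ 5.661 μg/mL.
Before the 5th dose, 4 doses have been given. Superposition: Cmin = C₀·(f + f² + … + f^4).
≈ 5.661 × (0.5786 + 0.3348 + 0.1937 + 0.1121) ≈ 5.661 × 1.2192 ≈ 6.902 μg/mL.

6.9 μg/mL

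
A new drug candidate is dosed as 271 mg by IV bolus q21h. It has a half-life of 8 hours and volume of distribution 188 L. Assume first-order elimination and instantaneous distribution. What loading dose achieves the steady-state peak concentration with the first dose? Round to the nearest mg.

f = (1/2)^(21/8) ≈ 0.162105; accumulation ratio R = 1/(1−f) ≈ 1.19347.
Loading dose to hit Cmax,ss on first dose: D_load = D_maint·R ≈ 271 × 1.19347 ≈ 323.43 mg.

323 mg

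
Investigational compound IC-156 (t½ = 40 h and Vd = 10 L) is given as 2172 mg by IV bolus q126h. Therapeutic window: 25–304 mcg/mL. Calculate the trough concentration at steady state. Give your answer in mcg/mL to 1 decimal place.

27.6 mcg/mL

τ/t½ = 126/40 ≈ 3.15, so fraction remaining f = (1/2)^(126/40) ≈ 0.1127.
At steady state, accumulation factor R = 1/(1 − e^(−kτ)) ≈ 1.1270.
Each bolus raises the concentration by D/Vd = 2172/10 ≈ 217.200 mcg/mL.
Cmax,ss = C₀/(1 − f) ≈ 217.200/0.8873 ≈ 244.788 mcg/mL.
Steady-state trough Cmin,ss = Cmax,ss·f ≈ 244.788 × 0.1127 ≈ 27.588 mcg/mL.
Trough 27.6 mcg/mL vs MEC 25 mcg/mL: adequate.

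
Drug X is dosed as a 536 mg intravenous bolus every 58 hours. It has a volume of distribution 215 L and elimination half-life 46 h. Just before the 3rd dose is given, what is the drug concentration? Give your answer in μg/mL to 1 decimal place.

f = (1/2)^(τ/t½) = (1/2)^(58/46) ≈ 0.4173.
C₀ = D/Vd = 536/215 ≈ 2.493 μg/mL.
Before the 3rd dose, 2 doses have been given. Superposition: Cmin = C₀·(f + f²).
≈ 2.493 × (0.4173 + 0.1741) ≈ 2.493 × 0.5914 ≈ 1.474 μg/mL.

1.5 μg/mL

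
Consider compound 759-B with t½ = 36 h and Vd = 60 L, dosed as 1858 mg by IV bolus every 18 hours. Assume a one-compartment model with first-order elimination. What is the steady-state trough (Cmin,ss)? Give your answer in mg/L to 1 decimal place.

τ/t½ = 18/36 ≈ 0.5, so fraction remaining f = (1/2)^(18/36) ≈ 0.7071.
Each bolus raises the concentration by D/Vd = 1858/60 ≈ 30.967 mg/L.
Steady-state trough Cmin,ss = C₀·f/(1−f) ≈ 30.967 × 0.7071/0.2929 ≈ 74.759 mg/L.

74.8 mg/L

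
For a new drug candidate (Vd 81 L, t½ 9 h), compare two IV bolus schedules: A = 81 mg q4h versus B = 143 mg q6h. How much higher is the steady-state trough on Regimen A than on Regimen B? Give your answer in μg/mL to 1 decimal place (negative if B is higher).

-0.2 μg/mL

Regimen A: f = (1/2)^(4/9) ≈ 0.7349; Cmin,ss = (81/81)·f/(1−f) ≈ 2.772 μg/mL.
Regimen B: f = (1/2)^(6/9) ≈ 0.6300; Cmin,ss = (143/81)·f/(1−f) ≈ 3.006 μg/mL.
Difference ≈ 2.772 − 3.006 ≈ -0.234 μg/mL.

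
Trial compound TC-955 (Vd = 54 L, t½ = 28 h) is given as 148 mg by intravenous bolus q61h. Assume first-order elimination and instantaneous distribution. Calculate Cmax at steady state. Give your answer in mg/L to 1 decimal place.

k = ln2/t½ = ln2/28 ≈ 0.024755 h⁻¹; fraction remaining f = e^(−kτ) = e^(−0.024755×61) ≈ 0.2209.
Accumulation ratio R = 1/(1 − f) ≈ 1/0.7791 ≈ 1.2835.
Single-dose peak C₀ = D/Vd = 148/54 ≈ 2.741 mg/L.
Steady-state peak Cmax,ss = C₀·R ≈ 2.741 × 1.2835 ≈ 3.518 mg/L.

3.5 mg/L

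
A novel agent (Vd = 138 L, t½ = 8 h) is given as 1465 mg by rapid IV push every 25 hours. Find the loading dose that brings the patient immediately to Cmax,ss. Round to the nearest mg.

1655 mg

f = (1/2)^(25/8) ≈ 0.114626; accumulation ratio R = 1/(1−f) ≈ 1.12947.
Loading dose to hit Cmax,ss on first dose: D_load = D_maint·R ≈ 1465 × 1.12947 ≈ 1654.67 mg.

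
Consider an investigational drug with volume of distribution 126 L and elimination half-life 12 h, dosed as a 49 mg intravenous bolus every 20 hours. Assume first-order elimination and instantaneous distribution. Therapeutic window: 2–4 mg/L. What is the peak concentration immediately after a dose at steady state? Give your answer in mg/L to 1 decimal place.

0.6 mg/L

τ/t½ = 20/12 ≈ 1.6667, so fraction remaining f = (1/2)^(20/12) ≈ 0.3150.
Accumulation ratio R = 1/(1 − f) ≈ 1/0.6850 ≈ 1.4599.
Single-dose peak C₀ = D/Vd = 49/126 ≈ 0.389 mg/L.
Steady-state peak Cmax,ss = C₀·R ≈ 0.389 × 1.4599 ≈ 0.568 mg/L.
Peak 0.6 mg/L vs MTC 4 mg/L: below toxic threshold.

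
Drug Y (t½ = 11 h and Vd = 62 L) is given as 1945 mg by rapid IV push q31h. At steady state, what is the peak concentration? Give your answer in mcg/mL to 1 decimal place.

k = ln2/t½ = ln2/11 ≈ 0.063013 h⁻¹; fraction remaining f = e^(−kτ) = e^(−0.063013×31) ≈ 0.1418.
Accumulation ratio R = 1/(1 − f) ≈ 1/0.8582 ≈ 1.1652.
Single-dose peak C₀ = D/Vd = 1945/62 ≈ 31.371 mcg/mL.
Steady-state peak Cmax,ss = C₀·R ≈ 31.371 × 1.1652 ≈ 36.553 mcg/mL.

36.6 mcg/mL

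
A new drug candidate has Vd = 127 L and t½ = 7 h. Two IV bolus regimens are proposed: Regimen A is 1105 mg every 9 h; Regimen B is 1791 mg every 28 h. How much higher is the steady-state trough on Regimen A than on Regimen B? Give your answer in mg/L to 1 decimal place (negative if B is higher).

Regimen A: f = (1/2)^(9/7) ≈ 0.4102; Cmin,ss = (1105/127)·f/(1−f) ≈ 6.051 mg/L.
Regimen B: f = (1/2)^(28/7) ≈ 0.0625; Cmin,ss = (1791/127)·f/(1−f) ≈ 0.940 mg/L.
Difference ≈ 6.051 − 0.940 ≈ 5.111 mg/L.

5.1 mg/L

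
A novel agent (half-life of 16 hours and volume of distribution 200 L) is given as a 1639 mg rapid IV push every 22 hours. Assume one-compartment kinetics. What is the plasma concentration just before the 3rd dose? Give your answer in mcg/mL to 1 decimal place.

4.4 mcg/mL

f = (1/2)^(τ/t½) = (1/2)^(22/16) ≈ 0.3856.
C₀ = D/Vd = 1639/200 ≈ 8.195 mcg/mL.
Before the 3rd dose, 2 doses have been given. Superposition: Cmin = C₀·(f + f²).
≈ 8.195 × (0.3856 + 0.1487) ≈ 8.195 × 0.5343 ≈ 4.379 mcg/mL.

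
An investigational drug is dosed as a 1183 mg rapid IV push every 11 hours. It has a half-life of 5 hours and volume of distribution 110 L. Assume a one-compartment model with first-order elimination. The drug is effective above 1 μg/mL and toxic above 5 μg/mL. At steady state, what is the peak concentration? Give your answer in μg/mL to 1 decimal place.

k = ln2/t½ = ln2/5 ≈ 0.138629 h⁻¹; fraction remaining f = e^(−kτ) = e^(−0.138629×11) ≈ 0.2176.
Accumulation ratio R = 1/(1 − f) ≈ 1/0.7824 ≈ 1.2781.
Single-dose peak C₀ = D/Vd = 1183/110 ≈ 10.755 μg/mL.
Cmax,ss = C₀/(1 − f) ≈ 10.755/0.7824 ≈ 13.746 μg/mL.
Peak 13.7 μg/mL vs MTC 5 μg/mL: exceeds toxic threshold.

13.7 μg/mL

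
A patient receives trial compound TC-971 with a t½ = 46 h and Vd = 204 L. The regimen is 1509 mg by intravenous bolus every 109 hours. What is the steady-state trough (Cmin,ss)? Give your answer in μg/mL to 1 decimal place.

1.8 μg/mL

k = ln2/t½ = ln2/46 ≈ 0.015068 h⁻¹; fraction remaining f = e^(−kτ) = e^(−0.015068×109) ≈ 0.1935.
At steady state, accumulation factor R = 1/(1 − e^(−kτ)) ≈ 1.2399.
Single-dose peak C₀ = D/Vd = 1509/204 ≈ 7.397 μg/mL.
Steady-state peak Cmax,ss = C₀·R ≈ 7.397 × 1.2399 ≈ 9.172 μg/mL.
Steady-state trough Cmin,ss = Cmax,ss·f ≈ 9.172 × 0.1935 ≈ 1.775 μg/mL.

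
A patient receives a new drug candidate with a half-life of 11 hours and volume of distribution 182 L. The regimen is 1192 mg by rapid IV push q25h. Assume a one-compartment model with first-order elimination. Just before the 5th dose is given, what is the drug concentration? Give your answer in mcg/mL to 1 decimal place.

1.7 mcg/mL

f = (1/2)^(τ/t½) = (1/2)^(25/11) ≈ 0.2069.
C₀ = D/Vd = 1192/182 ≈ 6.549 mcg/mL.
Before the 5th dose, 4 doses have been given. Superposition: Cmin = C₀·(f + f² + … + f^4).
≈ 6.549 × (0.2069 + 0.0428 + 0.0089 + 0.0018) ≈ 6.549 × 0.2604 ≈ 1.705 mcg/mL.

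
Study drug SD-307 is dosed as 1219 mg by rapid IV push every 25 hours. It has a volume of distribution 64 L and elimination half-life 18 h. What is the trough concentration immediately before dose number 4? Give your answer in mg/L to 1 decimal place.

f = (1/2)^(τ/t½) = (1/2)^(25/18) ≈ 0.3819.
C₀ = D/Vd = 1219/64 ≈ 19.047 mg/L.
Before the 4th dose, 3 doses have been given. Superposition: Cmin = C₀·(f + f² + … + f^3).
≈ 19.047 × (0.3819 + 0.1458 + 0.0557) ≈ 19.047 × 0.5834 ≈ 11.112 mg/L.

11.1 mg/L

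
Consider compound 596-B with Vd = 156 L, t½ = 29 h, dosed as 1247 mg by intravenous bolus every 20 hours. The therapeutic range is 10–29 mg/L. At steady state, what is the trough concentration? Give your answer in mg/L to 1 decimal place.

13.0 mg/L

τ/t½ = 20/29 ≈ 0.68966, so fraction remaining f = (1/2)^(20/29) ≈ 0.6200.
Accumulation ratio R = 1/(1 − f) ≈ 1/0.3800 ≈ 2.6316.
Each bolus raises the concentration by D/Vd = 1247/156 ≈ 7.994 mg/L.
Steady-state peak Cmax,ss = C₀·R ≈ 7.994 × 2.6316 ≈ 21.037 mg/L.
One interval later, Cmin,ss = Cmax,ss·e^(−kτ) ≈ 21.037 × 0.6200 ≈ 13.043 mg/L.
Trough 13.0 mg/L vs MEC 10 mg/L: adequate.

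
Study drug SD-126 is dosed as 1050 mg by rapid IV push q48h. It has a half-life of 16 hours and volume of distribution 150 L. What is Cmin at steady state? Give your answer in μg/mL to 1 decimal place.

1.0 μg/mL

The dosing interval is 3 half-lives, so f = 2^(−3) = 0.125.
Accumulation ratio R = 1/(1 − f) = 1/0.875 = 8/7.
Single-dose peak C₀ = D/Vd = 1050/150 = 7 μg/mL.
Steady-state peak Cmax,ss = C₀·R = 7 × 8/7 ≈ 8.000 μg/mL.
Steady-state trough Cmin,ss = Cmax,ss·f ≈ 8.000 × 0.125 ≈ 1.000 μg/mL.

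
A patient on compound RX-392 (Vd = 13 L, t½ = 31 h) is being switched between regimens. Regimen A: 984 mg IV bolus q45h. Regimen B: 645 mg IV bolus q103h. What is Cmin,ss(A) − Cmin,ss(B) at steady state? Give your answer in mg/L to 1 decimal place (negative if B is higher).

38.1 mg/L

Regimen A: f = (1/2)^(45/31) ≈ 0.3656; Cmin,ss = (984/13)·f/(1−f) ≈ 43.621 mg/L.
Regimen B: f = (1/2)^(103/31) ≈ 0.1000; Cmin,ss = (645/13)·f/(1−f) ≈ 5.513 mg/L.
Difference ≈ 43.621 − 5.513 ≈ 38.108 mg/L.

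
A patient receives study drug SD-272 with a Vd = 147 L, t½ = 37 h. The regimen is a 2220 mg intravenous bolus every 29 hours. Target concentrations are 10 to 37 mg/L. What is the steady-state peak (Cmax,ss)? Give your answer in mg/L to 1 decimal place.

36.0 mg/L

k = ln2/t½ = ln2/37 ≈ 0.018734 h⁻¹; fraction remaining f = e^(−kτ) = e^(−0.018734×29) ≈ 0.5808.
At steady state, accumulation factor R = 1/(1 − e^(−kτ)) ≈ 2.3855.
Each bolus raises the concentration by D/Vd = 2220/147 ≈ 15.102 mg/L.
Steady-state peak Cmax,ss = C₀·R ≈ 15.102 × 2.3855 ≈ 36.026 mg/L.
Peak 36.0 mg/L vs MTC 37 mg/L: below toxic threshold.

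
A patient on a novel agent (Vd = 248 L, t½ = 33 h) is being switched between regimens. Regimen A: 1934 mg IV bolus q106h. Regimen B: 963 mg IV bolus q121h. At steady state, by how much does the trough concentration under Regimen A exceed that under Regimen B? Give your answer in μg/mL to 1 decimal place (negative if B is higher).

Regimen A: f = (1/2)^(106/33) ≈ 0.1079; Cmin,ss = (1934/248)·f/(1−f) ≈ 0.943 μg/mL.
Regimen B: f = (1/2)^(121/33) ≈ 0.0787; Cmin,ss = (963/248)·f/(1−f) ≈ 0.332 μg/mL.
Difference ≈ 0.943 − 0.332 ≈ 0.611 μg/mL.

0.6 μg/mL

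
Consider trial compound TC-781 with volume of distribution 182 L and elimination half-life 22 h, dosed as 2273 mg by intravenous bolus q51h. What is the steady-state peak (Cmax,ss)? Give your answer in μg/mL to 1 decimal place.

k = ln2/t½ = ln2/22 ≈ 0.031507 h⁻¹; fraction remaining f = e^(−kτ) = e^(−0.031507×51) ≈ 0.2005.
Accumulation ratio R = 1/(1 − f) ≈ 1/0.7995 ≈ 1.2508.
Single-dose peak C₀ = D/Vd = 2273/182 ≈ 12.489 μg/mL.
Steady-state peak Cmax,ss = C₀·R ≈ 12.489 × 1.2508 ≈ 15.621 μg/mL.

15.6 μg/mL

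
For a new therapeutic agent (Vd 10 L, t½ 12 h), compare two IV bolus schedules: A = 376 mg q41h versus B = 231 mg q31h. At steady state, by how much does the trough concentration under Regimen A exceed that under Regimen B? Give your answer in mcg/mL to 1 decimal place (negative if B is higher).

Regimen A: f = (1/2)^(41/12) ≈ 0.0936; Cmin,ss = (376/10)·f/(1−f) ≈ 3.883 mcg/mL.
Regimen B: f = (1/2)^(31/12) ≈ 0.1669; Cmin,ss = (231/10)·f/(1−f) ≈ 4.628 mcg/mL.
Difference ≈ 3.883 − 4.628 ≈ -0.745 mcg/mL.

-0.7 mcg/mL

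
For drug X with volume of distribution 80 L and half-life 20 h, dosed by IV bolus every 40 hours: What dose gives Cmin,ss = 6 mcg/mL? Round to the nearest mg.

1440 mg

τ/t½ = 40/20 ≈ 2, so f = (1/2)^(40/20) ≈ 0.250000.
Cmin,ss = (D/Vd)·f/(1−f), so D = Cmin,ss·Vd·(1−f)/f.
D = 6 × 80 × (1−f)/f ≈ 6 × 80 × 3.00000 ≈ 1440.00 mg.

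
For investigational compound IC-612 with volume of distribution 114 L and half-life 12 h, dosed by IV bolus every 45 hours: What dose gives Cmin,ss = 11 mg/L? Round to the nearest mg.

15618 mg

τ/t½ = 45/12 ≈ 3.75, so f = (1/2)^(45/12) ≈ 0.074325.
Cmin,ss = (D/Vd)·f/(1−f), so D = Cmin,ss·Vd·(1−f)/f.
D = 11 × 114 × (1−f)/f ≈ 11 × 114 × 12.45442 ≈ 15617.84 mg.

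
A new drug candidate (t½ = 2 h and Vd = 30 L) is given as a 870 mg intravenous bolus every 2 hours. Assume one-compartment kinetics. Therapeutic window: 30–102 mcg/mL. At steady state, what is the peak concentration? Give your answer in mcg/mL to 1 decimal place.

τ = 2 h = 1 half-life, so f = (1/2)^1 = 0.5.
At steady state, R = 1/(1 − 0.5) = 2/1.
Single-dose peak C₀ = D/Vd = 870/30 = 29 mcg/mL.
Steady-state peak Cmax,ss = C₀·R = 29 × 2/1 ≈ 58.000 mcg/mL.
Peak 58.0 mcg/mL vs MTC 102 mcg/mL: below toxic threshold.

58.0 mcg/mL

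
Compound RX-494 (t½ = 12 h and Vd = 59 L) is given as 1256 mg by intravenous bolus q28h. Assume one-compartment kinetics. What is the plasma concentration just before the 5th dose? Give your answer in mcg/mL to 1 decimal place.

5.3 mcg/mL

f = (1/2)^(τ/t½) = (1/2)^(28/12) ≈ 0.1984.
C₀ = D/Vd = 1256/59 ≈ 21.288 mcg/mL.
Before the 5th dose, 4 doses have been given. Superposition: Cmin = C₀·(f + f² + … + f^4).
≈ 21.288 × (0.1984 + 0.0394 + 0.0078 + 0.0015) ≈ 21.288 × 0.2471 ≈ 5.260 mcg/mL.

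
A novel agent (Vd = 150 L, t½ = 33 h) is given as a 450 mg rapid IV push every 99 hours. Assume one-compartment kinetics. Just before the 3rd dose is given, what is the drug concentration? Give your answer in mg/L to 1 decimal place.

0.4 mg/L

f = (1/2)^(τ/t½) = (1/2)^(99/33) ≈ 0.1250.
C₀ = D/Vd = 450/150 ≈ 3.000 mg/L.
Before the 3rd dose, 2 doses have been given. Superposition: Cmin = C₀·(f + f²).
≈ 3.000 × (0.1250 + 0.0156) ≈ 3.000 × 0.1406 ≈ 0.422 mg/L.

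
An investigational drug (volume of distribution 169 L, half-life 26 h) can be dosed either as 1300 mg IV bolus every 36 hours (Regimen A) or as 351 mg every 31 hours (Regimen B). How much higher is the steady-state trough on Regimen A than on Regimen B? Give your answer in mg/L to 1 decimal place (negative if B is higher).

Regimen A: f = (1/2)^(36/26) ≈ 0.3830; Cmin,ss = (1300/169)·f/(1−f) ≈ 4.775 mg/L.
Regimen B: f = (1/2)^(31/26) ≈ 0.4376; Cmin,ss = (351/169)·f/(1−f) ≈ 1.616 mg/L.
Difference ≈ 4.775 − 1.616 ≈ 3.159 mg/L.

3.2 mg/L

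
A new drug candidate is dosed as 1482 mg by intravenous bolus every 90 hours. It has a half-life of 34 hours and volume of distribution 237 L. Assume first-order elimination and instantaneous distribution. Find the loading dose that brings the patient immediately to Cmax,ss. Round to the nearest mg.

f = (1/2)^(90/34) ≈ 0.159645; accumulation ratio R = 1/(1−f) ≈ 1.18997.
Loading dose to hit Cmax,ss on first dose: D_load = D_maint·R ≈ 1482 × 1.18997 ≈ 1763.54 mg.

1764 mg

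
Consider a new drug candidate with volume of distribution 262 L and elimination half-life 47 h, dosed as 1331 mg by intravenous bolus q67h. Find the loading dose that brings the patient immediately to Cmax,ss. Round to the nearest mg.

f = (1/2)^(67/47) ≈ 0.372282; accumulation ratio R = 1/(1−f) ≈ 1.59307.
Loading dose to hit Cmax,ss on first dose: D_load = D_maint·R ≈ 1331 × 1.59307 ≈ 2120.38 mg.

2120 mg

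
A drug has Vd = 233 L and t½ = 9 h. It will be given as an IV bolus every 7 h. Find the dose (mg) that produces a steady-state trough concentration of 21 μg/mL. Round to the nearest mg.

τ/t½ = 7/9 ≈ 0.77778, so f = (1/2)^(7/9) ≈ 0.583265.
Cmin,ss = (D/Vd)·f/(1−f), so D = Cmin,ss·Vd·(1−f)/f.
D = 21 × 233 × (1−f)/f ≈ 21 × 233 × 0.71449 ≈ 3496.00 mg.

3496 mg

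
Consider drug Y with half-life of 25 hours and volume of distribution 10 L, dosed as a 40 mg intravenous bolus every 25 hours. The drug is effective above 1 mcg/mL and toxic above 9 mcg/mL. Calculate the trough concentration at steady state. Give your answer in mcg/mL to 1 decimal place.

τ = 25 h = 1 half-life, so f = (1/2)^1 = 0.5.
At steady state, R = 1/(1 − 0.5) = 2/1.
Single-dose peak C₀ = D/Vd = 40/10 = 4 mcg/mL.
Steady-state peak Cmax,ss = C₀·R = 4 × 2/1 ≈ 8.000 mcg/mL.
Steady-state trough Cmin,ss = Cmax,ss·f ≈ 8.000 × 0.5 ≈ 4.000 mcg/mL.
Trough 4.0 mcg/mL vs MEC 1 mcg/mL: adequate.

4.0 mcg/mL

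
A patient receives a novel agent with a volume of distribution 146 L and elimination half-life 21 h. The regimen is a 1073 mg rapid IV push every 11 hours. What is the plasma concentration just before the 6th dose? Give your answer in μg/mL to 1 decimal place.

14.1 μg/mL

f = (1/2)^(τ/t½) = (1/2)^(11/21) ≈ 0.6955.
C₀ = D/Vd = 1073/146 ≈ 7.349 μg/mL.
Before the 6th dose, 5 doses have been given. Superposition: Cmin = C₀·(f + f² + … + f^5).
≈ 7.349 × (0.6955 + 0.4837 + 0.3364 + 0.2340 + 0.1627) ≈ 7.349 × 1.9123 ≈ 14.053 μg/mL.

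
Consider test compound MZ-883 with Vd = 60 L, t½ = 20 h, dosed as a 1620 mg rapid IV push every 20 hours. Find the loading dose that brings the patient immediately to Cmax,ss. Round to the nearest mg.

3240 mg

f = (1/2)^(20/20) ≈ 0.500000; accumulation ratio R = 1/(1−f) ≈ 2.00000.
Loading dose to hit Cmax,ss on first dose: D_load = D_maint·R ≈ 1620 × 2.00000 ≈ 3240.00 mg.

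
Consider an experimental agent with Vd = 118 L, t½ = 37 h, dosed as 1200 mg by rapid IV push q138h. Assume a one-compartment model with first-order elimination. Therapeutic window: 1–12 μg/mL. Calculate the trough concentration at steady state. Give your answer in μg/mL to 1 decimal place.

0.8 μg/mL

Over one 138-h interval, 138/37 ≈ 3.7297 half-lives elapse, leaving f ≈ 0.0754 of each dose.
At steady state, accumulation factor R = 1/(1 − e^(−kτ)) ≈ 1.0815.
Each bolus raises the concentration by D/Vd = 1200/118 ≈ 10.169 μg/mL.
Cmax,ss = C₀/(1 − f) ≈ 10.169/0.9246 ≈ 10.998 μg/mL.
One interval later, Cmin,ss = Cmax,ss·e^(−kτ) ≈ 10.998 × 0.0754 ≈ 0.829 μg/mL.
Trough 0.8 μg/mL vs MEC 1 μg/mL: subtherapeutic.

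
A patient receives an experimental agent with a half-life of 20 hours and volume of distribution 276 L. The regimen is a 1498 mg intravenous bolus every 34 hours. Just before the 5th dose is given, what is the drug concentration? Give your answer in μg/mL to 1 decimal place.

2.4 μg/mL

f = (1/2)^(τ/t½) = (1/2)^(34/20) ≈ 0.3078.
C₀ = D/Vd = 1498/276 ≈ 5.428 μg/mL.
Before the 5th dose, 4 doses have been given. Superposition: Cmin = C₀·(f + f² + … + f^4).
≈ 5.428 × (0.3078 + 0.0947 + 0.0292 + 0.0090) ≈ 5.428 × 0.4407 ≈ 2.392 μg/mL.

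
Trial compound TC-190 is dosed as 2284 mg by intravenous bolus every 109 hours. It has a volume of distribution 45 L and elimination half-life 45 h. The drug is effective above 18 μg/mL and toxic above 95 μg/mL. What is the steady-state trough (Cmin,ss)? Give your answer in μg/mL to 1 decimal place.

11.6 μg/mL

Over one 109-h interval, 109/45 ≈ 2.4222 half-lives elapse, leaving f ≈ 0.1866 of each dose.
Single-dose peak C₀ = D/Vd = 2284/45 ≈ 50.756 μg/mL.
Steady-state trough Cmin,ss = C₀·f/(1−f) ≈ 50.756 × 0.1866/0.8134 ≈ 11.644 μg/mL.
Trough 11.6 μg/mL vs MEC 18 μg/mL: subtherapeutic.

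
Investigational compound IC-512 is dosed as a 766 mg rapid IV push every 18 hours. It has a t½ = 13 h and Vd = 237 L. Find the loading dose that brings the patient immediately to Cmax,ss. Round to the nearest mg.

1241 mg

f = (1/2)^(18/13) ≈ 0.382992; accumulation ratio R = 1/(1−f) ≈ 1.62072.
Loading dose to hit Cmax,ss on first dose: D_load = D_maint·R ≈ 766 × 1.62072 ≈ 1241.47 mg.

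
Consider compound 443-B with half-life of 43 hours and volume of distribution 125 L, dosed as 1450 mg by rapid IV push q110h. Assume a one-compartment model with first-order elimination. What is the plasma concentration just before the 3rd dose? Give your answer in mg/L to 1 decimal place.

f = (1/2)^(τ/t½) = (1/2)^(110/43) ≈ 0.1698.
C₀ = D/Vd = 1450/125 ≈ 11.600 mg/L.
Before the 3rd dose, 2 doses have been given. Superposition: Cmin = C₀·(f + f²).
≈ 11.600 × (0.1698 + 0.0288) ≈ 11.600 × 0.1986 ≈ 2.304 mg/L.

2.3 mg/L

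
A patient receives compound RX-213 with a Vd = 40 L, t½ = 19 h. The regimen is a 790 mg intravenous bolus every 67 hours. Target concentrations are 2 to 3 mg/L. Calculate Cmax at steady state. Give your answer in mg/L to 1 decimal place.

τ/t½ = 67/19 ≈ 3.5263, so fraction remaining f = (1/2)^(67/19) ≈ 0.0868.
At steady state, accumulation factor R = 1/(1 − e^(−kτ)) ≈ 1.0951.
Each bolus raises the concentration by D/Vd = 790/40 ≈ 19.750 mg/L.
Steady-state peak Cmax,ss = C₀·R ≈ 19.750 × 1.0951 ≈ 21.628 mg/L.
Peak 21.6 mg/L vs MTC 3 mg/L: exceeds toxic threshold.

21.6 mg/L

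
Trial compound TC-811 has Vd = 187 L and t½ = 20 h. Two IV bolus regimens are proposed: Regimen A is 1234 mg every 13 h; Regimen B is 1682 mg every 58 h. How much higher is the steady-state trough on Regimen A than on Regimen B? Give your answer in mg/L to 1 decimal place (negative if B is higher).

10.2 mg/L

Regimen A: f = (1/2)^(13/20) ≈ 0.6373; Cmin,ss = (1234/187)·f/(1−f) ≈ 11.595 mg/L.
Regimen B: f = (1/2)^(58/20) ≈ 0.1340; Cmin,ss = (1682/187)·f/(1−f) ≈ 1.392 mg/L.
Difference ≈ 11.595 − 1.392 ≈ 10.203 mg/L.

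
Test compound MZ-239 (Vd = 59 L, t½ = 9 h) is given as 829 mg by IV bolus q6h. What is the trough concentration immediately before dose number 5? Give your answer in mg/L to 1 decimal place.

20.2 mg/L

f = (1/2)^(τ/t½) = (1/2)^(6/9) ≈ 0.6300.
C₀ = D/Vd = 829/59 ≈ 14.051 mg/L.
Before the 5th dose, 4 doses have been given. Superposition: Cmin = C₀·(f + f² + … + f^4).
≈ 14.051 × (0.6300 + 0.3969 + 0.2500 + 0.1575) ≈ 14.051 × 1.4344 ≈ 20.155 mg/L.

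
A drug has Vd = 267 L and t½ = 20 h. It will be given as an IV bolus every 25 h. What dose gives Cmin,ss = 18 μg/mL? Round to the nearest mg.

6625 mg

τ/t½ = 25/20 ≈ 1.25, so f = (1/2)^(25/20) ≈ 0.420448.
Cmin,ss = (D/Vd)·f/(1−f), so D = Cmin,ss·Vd·(1−f)/f.
D = 18 × 267 × (1−f)/f ≈ 18 × 267 × 1.37842 ≈ 6624.69 mg.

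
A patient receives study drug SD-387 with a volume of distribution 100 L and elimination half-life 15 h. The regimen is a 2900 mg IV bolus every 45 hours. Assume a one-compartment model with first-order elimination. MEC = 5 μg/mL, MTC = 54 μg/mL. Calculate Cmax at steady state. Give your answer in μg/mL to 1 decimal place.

33.1 μg/mL

τ = 45 h = 3 half-lives, so f = (1/2)^3 = 0.125.
At steady state, R = 1/(1 − 0.125) = 8/7.
Single-dose peak C₀ = D/Vd = 2900/100 = 29 μg/mL.
Steady-state peak Cmax,ss = C₀·R = 29 × 8/7 ≈ 33.143 μg/mL.
Peak 33.1 μg/mL vs MTC 54 μg/mL: below toxic threshold.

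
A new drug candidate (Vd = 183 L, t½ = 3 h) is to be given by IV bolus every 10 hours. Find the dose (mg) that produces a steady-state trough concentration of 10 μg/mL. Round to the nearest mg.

16615 mg

τ/t½ = 10/3 ≈ 3.3333, so f = (1/2)^(10/3) ≈ 0.099213.
Cmin,ss = (D/Vd)·f/(1−f), so D = Cmin,ss·Vd·(1−f)/f.
D = 10 × 183 × (1−f)/f ≈ 10 × 183 × 9.07932 ≈ 16615.16 mg.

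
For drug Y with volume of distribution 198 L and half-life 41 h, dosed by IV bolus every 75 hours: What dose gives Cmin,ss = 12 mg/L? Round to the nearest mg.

τ/t½ = 75/41 ≈ 1.8293, so f = (1/2)^(75/41) ≈ 0.281407.
Cmin,ss = (D/Vd)·f/(1−f), so D = Cmin,ss·Vd·(1−f)/f.
D = 12 × 198 × (1−f)/f ≈ 12 × 198 × 2.55357 ≈ 6067.28 mg.

6067 mg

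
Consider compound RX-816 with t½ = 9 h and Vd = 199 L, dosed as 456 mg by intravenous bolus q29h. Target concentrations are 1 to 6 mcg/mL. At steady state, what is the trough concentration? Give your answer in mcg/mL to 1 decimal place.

Over one 29-h interval, 29/9 ≈ 3.2222 half-lives elapse, leaving f ≈ 0.1072 of each dose.
At steady state, accumulation factor R = 1/(1 − e^(−kτ)) ≈ 1.1201.
Single-dose peak C₀ = D/Vd = 456/199 ≈ 2.291 mcg/mL.
Steady-state peak Cmax,ss = C₀·R ≈ 2.291 × 1.1201 ≈ 2.566 mcg/mL.
Steady-state trough Cmin,ss = Cmax,ss·f ≈ 2.566 × 0.1072 ≈ 0.275 mcg/mL.
Trough 0.3 mcg/mL vs MEC 1 mcg/mL: subtherapeutic.

0.3 mcg/mL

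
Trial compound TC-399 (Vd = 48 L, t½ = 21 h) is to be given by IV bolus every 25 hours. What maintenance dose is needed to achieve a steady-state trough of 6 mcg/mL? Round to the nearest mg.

τ/t½ = 25/21 ≈ 1.1905, so f = (1/2)^(25/21) ≈ 0.438158.
Cmin,ss = (D/Vd)·f/(1−f), so D = Cmin,ss·Vd·(1−f)/f.
D = 6 × 48 × (1−f)/f ≈ 6 × 48 × 1.28228 ≈ 369.30 mg.

369 mg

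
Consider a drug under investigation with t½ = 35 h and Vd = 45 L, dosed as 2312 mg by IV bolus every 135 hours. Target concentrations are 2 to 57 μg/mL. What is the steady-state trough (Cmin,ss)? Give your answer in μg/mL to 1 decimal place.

Over one 135-h interval, 135/35 ≈ 3.8571 half-lives elapse, leaving f ≈ 0.0690 of each dose.
Single-dose peak C₀ = D/Vd = 2312/45 ≈ 51.378 μg/mL.
Steady-state trough Cmin,ss = C₀·f/(1−f) ≈ 51.378 × 0.0690/0.9310 ≈ 3.808 μg/mL.
Trough 3.8 μg/mL vs MEC 2 μg/mL: adequate.

3.8 μg/mL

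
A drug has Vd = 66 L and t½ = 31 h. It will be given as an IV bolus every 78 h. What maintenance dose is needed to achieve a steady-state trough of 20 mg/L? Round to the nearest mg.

6231 mg

τ/t½ = 78/31 ≈ 2.5161, so f = (1/2)^(78/31) ≈ 0.174811.
Cmin,ss = (D/Vd)·f/(1−f), so D = Cmin,ss·Vd·(1−f)/f.
D = 20 × 66 × (1−f)/f ≈ 20 × 66 × 4.72046 ≈ 6231.01 mg.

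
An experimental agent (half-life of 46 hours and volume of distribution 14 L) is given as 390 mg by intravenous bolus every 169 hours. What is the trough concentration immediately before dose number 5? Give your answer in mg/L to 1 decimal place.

f = (1/2)^(τ/t½) = (1/2)^(169/46) ≈ 0.0784.
C₀ = D/Vd = 390/14 ≈ 27.857 mg/L.
Before the 5th dose, 4 doses have been given. Superposition: Cmin = C₀·(f + f² + … + f^4).
≈ 27.857 × (0.0784 + 0.0061 + 0.0005 + 0.0000) ≈ 27.857 × 0.0850 ≈ 2.368 mg/L.

2.4 mg/L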